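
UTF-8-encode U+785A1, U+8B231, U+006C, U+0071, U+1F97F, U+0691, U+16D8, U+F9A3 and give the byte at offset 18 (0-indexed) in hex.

U+785A1 → 4-byte form F1 B8 96 A1 at offsets 0–3.
U+8B231 → 4-byte form F2 8B 88 B1 at offsets 4–7.
U+006C → 1-byte form 6C at offsets 8–8.
U+0071 → 1-byte form 71 at offsets 9–9.
U+1F97F → 4-byte form F0 9F A5 BF at offsets 10–13.
U+0691 → 2-byte form DA 91 at offsets 14–15.
U+16D8 → 3-byte form E1 9B 98 at offsets 16–18.
Offset 18 falls in char 7's range; it's byte 3 of E1 9B 98 = 0x98.

0x98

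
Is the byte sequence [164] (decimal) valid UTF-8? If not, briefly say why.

invalid (continuation byte with no leading byte)

Byte 0xA4 = 10100100 has the form 10xxxxxx — a continuation byte — but there is no preceding leading byte.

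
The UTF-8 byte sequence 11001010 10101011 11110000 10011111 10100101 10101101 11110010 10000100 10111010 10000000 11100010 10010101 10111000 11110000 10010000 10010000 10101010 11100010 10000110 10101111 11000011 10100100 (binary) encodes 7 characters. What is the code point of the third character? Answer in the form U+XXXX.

U+84E80

Offset 0: leading byte 0xCA = 11001010 → 2-byte char #1 = CA AB.
Offset 2: leading byte 0xF0 = 11110000 → 4-byte char #2 = F0 9F A5 AD.
Offset 6: leading byte 0xF2 = 11110010 → 4-byte char #3 = F2 84 BA 80.
Leading byte 0xF2 = 11110010 matches 11110xxx → 4-byte sequence.
Byte 1: 0xF2 = 11110010, payload 010 (3 bits).
Byte 2: 0x84 = 10000100 (10xxxxxx ✓), payload 000100.
Byte 3: 0xBA = 10111010 (10xxxxxx ✓), payload 111010.
Byte 4: 0x80 = 10000000 (10xxxxxx ✓), payload 000000.
Concatenate: 010000100111010000000 = 0x84E80 (21 bits → U+84E80).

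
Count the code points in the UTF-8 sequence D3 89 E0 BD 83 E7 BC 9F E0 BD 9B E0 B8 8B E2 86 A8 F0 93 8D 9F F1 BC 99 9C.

Byte at offset 0: 0xD3 = 11010011 → 2-byte char (#1). Advance 2.
Byte at offset 2: 0xE0 = 11100000 → 3-byte char (#2). Advance 3.
Byte at offset 5: 0xE7 = 11100111 → 3-byte char (#3). Advance 3.
Byte at offset 8: 0xE0 = 11100000 → 3-byte char (#4). Advance 3.
Byte at offset 11: 0xE0 = 11100000 → 3-byte char (#5). Advance 3.
Byte at offset 14: 0xE2 = 11100010 → 3-byte char (#6). Advance 3.
Byte at offset 17: 0xF0 = 11110000 → 4-byte char (#7). Advance 4.
Byte at offset 21: 0xF1 = 11110001 → 4-byte char (#8). Advance 4.
Reached end at offset 25 after 8 code points.

8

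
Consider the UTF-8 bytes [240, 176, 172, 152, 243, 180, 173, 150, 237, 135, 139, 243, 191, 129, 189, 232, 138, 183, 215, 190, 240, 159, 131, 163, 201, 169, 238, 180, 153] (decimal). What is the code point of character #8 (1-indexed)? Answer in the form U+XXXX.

U+0269

Offset 0: leading byte 0xF0 = 11110000 → 4-byte char #1 = F0 B0 AC 98.
Offset 4: leading byte 0xF3 = 11110011 → 4-byte char #2 = F3 B4 AD 96.
Offset 8: leading byte 0xED = 11101101 → 3-byte char #3 = ED 87 8B.
Offset 11: leading byte 0xF3 = 11110011 → 4-byte char #4 = F3 BF 81 BD.
Offset 15: leading byte 0xE8 = 11101000 → 3-byte char #5 = E8 8A B7.
Offset 18: leading byte 0xD7 = 11010111 → 2-byte char #6 = D7 BE.
Offset 20: leading byte 0xF0 = 11110000 → 4-byte char #7 = F0 9F 83 A3.
Offset 24: leading byte 0xC9 = 11001001 → 2-byte char #8 = C9 A9.
Leading byte 0xC9 = 11001001 matches 110xxxxx → 2-byte sequence.
Byte 1: 0xC9 = 11001001, payload 01001 (5 bits).
Byte 2: 0xA9 = 10101001 (10xxxxxx ✓), payload 101001.
Concatenate: 01001101001 = 0x269 (11 bits → U+0269).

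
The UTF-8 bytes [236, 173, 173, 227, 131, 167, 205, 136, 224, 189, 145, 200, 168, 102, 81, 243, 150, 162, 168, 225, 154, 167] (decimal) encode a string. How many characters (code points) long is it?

Byte at offset 0: 0xEC = 11101100 → 3-byte char (#1). Advance 3.
Byte at offset 3: 0xE3 = 11100011 → 3-byte char (#2). Advance 3.
Byte at offset 6: 0xCD = 11001101 → 2-byte char (#3). Advance 2.
Byte at offset 8: 0xE0 = 11100000 → 3-byte char (#4). Advance 3.
Byte at offset 11: 0xC8 = 11001000 → 2-byte char (#5). Advance 2.
Byte at offset 13: 0x66 = 01100110 → 1-byte char (#6). Advance 1.
Byte at offset 14: 0x51 = 01010001 → 1-byte char (#7). Advance 1.
Byte at offset 15: 0xF3 = 11110011 → 4-byte char (#8). Advance 4.
Byte at offset 19: 0xE1 = 11100001 → 3-byte char (#9). Advance 3.
Reached end at offset 22 after 9 code points.

9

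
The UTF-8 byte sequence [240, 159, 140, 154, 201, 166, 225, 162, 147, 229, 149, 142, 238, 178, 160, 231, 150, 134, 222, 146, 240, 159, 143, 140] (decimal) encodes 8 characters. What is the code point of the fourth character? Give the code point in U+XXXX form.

Offset 0: leading byte 0xF0 = 11110000 → 4-byte char #1 = F0 9F 8C 9A.
Offset 4: leading byte 0xC9 = 11001001 → 2-byte char #2 = C9 A6.
Offset 6: leading byte 0xE1 = 11100001 → 3-byte char #3 = E1 A2 93.
Offset 9: leading byte 0xE5 = 11100101 → 3-byte char #4 = E5 95 8E.
Leading byte 0xE5 = 11100101 matches 1110xxxx → 3-byte sequence.
Byte 1: 0xE5 = 11100101, payload 0101 (4 bits).
Byte 2: 0x95 = 10010101 (10xxxxxx ✓), payload 010101.
Byte 3: 0x8E = 10001110 (10xxxxxx ✓), payload 001110.
Concatenate: 0101010101001110 = 0x554E (16 bits → U+554E).

U+554E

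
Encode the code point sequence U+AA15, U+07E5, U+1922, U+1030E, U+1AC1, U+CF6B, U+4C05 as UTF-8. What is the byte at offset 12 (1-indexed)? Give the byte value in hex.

1-indexed offset 12 is 0-indexed offset 11.
U+AA15 → 3-byte form EA A8 95 at offsets 0–2.
U+07E5 → 2-byte form DF A5 at offsets 3–4.
U+1922 → 3-byte form E1 A4 A2 at offsets 5–7.
U+1030E → 4-byte form F0 90 8C 8E at offsets 8–11.
Offset 11 falls in char 4's range; it's byte 4 of F0 90 8C 8E = 0x8E.

0x8E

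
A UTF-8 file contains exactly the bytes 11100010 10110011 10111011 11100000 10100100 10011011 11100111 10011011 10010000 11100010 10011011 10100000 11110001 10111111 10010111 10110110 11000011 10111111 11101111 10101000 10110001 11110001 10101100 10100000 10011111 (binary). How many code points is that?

Byte at offset 0: 0xE2 = 11100010 → 3-byte char (#1). Advance 3.
Byte at offset 3: 0xE0 = 11100000 → 3-byte char (#2). Advance 3.
Byte at offset 6: 0xE7 = 11100111 → 3-byte char (#3). Advance 3.
Byte at offset 9: 0xE2 = 11100010 → 3-byte char (#4). Advance 3.
Byte at offset 12: 0xF1 = 11110001 → 4-byte char (#5). Advance 4.
Byte at offset 16: 0xC3 = 11000011 → 2-byte char (#6). Advance 2.
Byte at offset 18: 0xEF = 11101111 → 3-byte char (#7). Advance 3.
Byte at offset 21: 0xF1 = 11110001 → 4-byte char (#8). Advance 4.
Reached end at offset 25 after 8 code points.

8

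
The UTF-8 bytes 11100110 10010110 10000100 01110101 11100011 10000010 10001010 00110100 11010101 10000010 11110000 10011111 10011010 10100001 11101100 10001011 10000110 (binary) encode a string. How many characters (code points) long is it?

7

Byte at offset 0: 0xE6 = 11100110 → 3-byte char (#1). Advance 3.
Byte at offset 3: 0x75 = 01110101 → 1-byte char (#2). Advance 1.
Byte at offset 4: 0xE3 = 11100011 → 3-byte char (#3). Advance 3.
Byte at offset 7: 0x34 = 00110100 → 1-byte char (#4). Advance 1.
Byte at offset 8: 0xD5 = 11010101 → 2-byte char (#5). Advance 2.
Byte at offset 10: 0xF0 = 11110000 → 4-byte char (#6). Advance 4.
Byte at offset 14: 0xEC = 11101100 → 3-byte char (#7). Advance 3.
Reached end at offset 17 after 7 code points.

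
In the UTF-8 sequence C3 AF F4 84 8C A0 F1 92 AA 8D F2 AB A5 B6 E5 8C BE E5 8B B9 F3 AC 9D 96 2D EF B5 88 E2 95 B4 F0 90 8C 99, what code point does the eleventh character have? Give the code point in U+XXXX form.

Offset 0: leading byte 0xC3 = 11000011 → 2-byte char #1 = C3 AF.
Offset 2: leading byte 0xF4 = 11110100 → 4-byte char #2 = F4 84 8C A0.
Offset 6: leading byte 0xF1 = 11110001 → 4-byte char #3 = F1 92 AA 8D.
Offset 10: leading byte 0xF2 = 11110010 → 4-byte char #4 = F2 AB A5 B6.
Offset 14: leading byte 0xE5 = 11100101 → 3-byte char #5 = E5 8C BE.
Offset 17: leading byte 0xE5 = 11100101 → 3-byte char #6 = E5 8B B9.
Offset 20: leading byte 0xF3 = 11110011 → 4-byte char #7 = F3 AC 9D 96.
Offset 24: leading byte 0x2D = 00101101 → 1-byte char #8 = 2D.
Offset 25: leading byte 0xEF = 11101111 → 3-byte char #9 = EF B5 88.
Offset 28: leading byte 0xE2 = 11100010 → 3-byte char #10 = E2 95 B4.
Offset 31: leading byte 0xF0 = 11110000 → 4-byte char #11 = F0 90 8C 99.
Leading byte 0xF0 = 11110000 matches 11110xxx → 4-byte sequence.
Byte 1: 0xF0 = 11110000, payload 000 (3 bits).
Byte 2: 0x90 = 10010000 (10xxxxxx ✓), payload 010000.
Byte 3: 0x8C = 10001100 (10xxxxxx ✓), payload 001100.
Byte 4: 0x99 = 10011001 (10xxxxxx ✓), payload 011001.
Concatenate: 000010000001100011001 = 0x10319 (21 bits → U+10319).

U+10319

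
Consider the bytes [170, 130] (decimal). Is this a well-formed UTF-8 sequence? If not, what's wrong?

Byte 0xAA = 10101010 has the form 10xxxxxx — a continuation byte — but there is no preceding leading byte.

invalid (continuation byte with no leading byte)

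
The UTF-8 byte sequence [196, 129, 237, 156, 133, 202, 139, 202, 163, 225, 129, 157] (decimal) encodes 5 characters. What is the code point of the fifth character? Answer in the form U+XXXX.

Offset 0: leading byte 0xC4 = 11000100 → 2-byte char #1 = C4 81.
Offset 2: leading byte 0xED = 11101101 → 3-byte char #2 = ED 9C 85.
Offset 5: leading byte 0xCA = 11001010 → 2-byte char #3 = CA 8B.
Offset 7: leading byte 0xCA = 11001010 → 2-byte char #4 = CA A3.
Offset 9: leading byte 0xE1 = 11100001 → 3-byte char #5 = E1 81 9D.
Leading byte 0xE1 = 11100001 matches 1110xxxx → 3-byte sequence.
Byte 1: 0xE1 = 11100001, payload 0001 (4 bits).
Byte 2: 0x81 = 10000001 (10xxxxxx ✓), payload 000001.
Byte 3: 0x9D = 10011101 (10xxxxxx ✓), payload 011101.
Concatenate: 0001000001011101 = 0x105D (16 bits → U+105D).

U+105D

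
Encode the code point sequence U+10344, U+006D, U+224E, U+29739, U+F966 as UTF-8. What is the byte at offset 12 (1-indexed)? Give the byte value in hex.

0xB9

1-indexed offset 12 is 0-indexed offset 11.
U+10344 → 4-byte form F0 90 8D 84 at offsets 0–3.
U+006D → 1-byte form 6D at offsets 4–4.
U+224E → 3-byte form E2 89 8E at offsets 5–7.
U+29739 → 4-byte form F0 A9 9C B9 at offsets 8–11.
Offset 11 falls in char 4's range; it's byte 4 of F0 A9 9C B9 = 0xB9.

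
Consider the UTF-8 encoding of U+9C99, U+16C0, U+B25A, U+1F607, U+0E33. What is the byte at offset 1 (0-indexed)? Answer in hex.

0xB2

U+9C99 → 3-byte form E9 B2 99 at offsets 0–2.
Offset 1 falls in char 1's range; it's byte 2 of E9 B2 99 = 0xB2.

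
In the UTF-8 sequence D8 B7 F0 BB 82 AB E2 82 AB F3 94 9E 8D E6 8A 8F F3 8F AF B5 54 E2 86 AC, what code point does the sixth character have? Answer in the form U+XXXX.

U+CFBF5

Offset 0: leading byte 0xD8 = 11011000 → 2-byte char #1 = D8 B7.
Offset 2: leading byte 0xF0 = 11110000 → 4-byte char #2 = F0 BB 82 AB.
Offset 6: leading byte 0xE2 = 11100010 → 3-byte char #3 = E2 82 AB.
Offset 9: leading byte 0xF3 = 11110011 → 4-byte char #4 = F3 94 9E 8D.
Offset 13: leading byte 0xE6 = 11100110 → 3-byte char #5 = E6 8A 8F.
Offset 16: leading byte 0xF3 = 11110011 → 4-byte char #6 = F3 8F AF B5.
Leading byte 0xF3 = 11110011 matches 11110xxx → 4-byte sequence.
Byte 1: 0xF3 = 11110011, payload 011 (3 bits).
Byte 2: 0x8F = 10001111 (10xxxxxx ✓), payload 001111.
Byte 3: 0xAF = 10101111 (10xxxxxx ✓), payload 101111.
Byte 4: 0xB5 = 10110101 (10xxxxxx ✓), payload 110101.
Concatenate: 011001111101111110101 = 0xCFBF5 (21 bits → U+CFBF5).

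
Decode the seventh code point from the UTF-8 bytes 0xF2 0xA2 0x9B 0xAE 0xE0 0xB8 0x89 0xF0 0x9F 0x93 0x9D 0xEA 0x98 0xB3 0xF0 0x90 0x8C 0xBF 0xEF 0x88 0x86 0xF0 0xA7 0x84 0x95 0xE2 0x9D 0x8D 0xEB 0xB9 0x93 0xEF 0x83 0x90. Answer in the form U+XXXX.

Offset 0: leading byte 0xF2 = 11110010 → 4-byte char #1 = F2 A2 9B AE.
Offset 4: leading byte 0xE0 = 11100000 → 3-byte char #2 = E0 B8 89.
Offset 7: leading byte 0xF0 = 11110000 → 4-byte char #3 = F0 9F 93 9D.
Offset 11: leading byte 0xEA = 11101010 → 3-byte char #4 = EA 98 B3.
Offset 14: leading byte 0xF0 = 11110000 → 4-byte char #5 = F0 90 8C BF.
Offset 18: leading byte 0xEF = 11101111 → 3-byte char #6 = EF 88 86.
Offset 21: leading byte 0xF0 = 11110000 → 4-byte char #7 = F0 A7 84 95.
Leading byte 0xF0 = 11110000 matches 11110xxx → 4-byte sequence.
Byte 1: 0xF0 = 11110000, payload 000 (3 bits).
Byte 2: 0xA7 = 10100111 (10xxxxxx ✓), payload 100111.
Byte 3: 0x84 = 10000100 (10xxxxxx ✓), payload 000100.
Byte 4: 0x95 = 10010101 (10xxxxxx ✓), payload 010101.
Concatenate: 000100111000100010101 = 0x27115 (21 bits → U+27115).

U+27115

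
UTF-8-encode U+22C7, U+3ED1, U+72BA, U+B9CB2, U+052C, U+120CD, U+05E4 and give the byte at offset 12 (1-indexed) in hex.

1-indexed offset 12 is 0-indexed offset 11.
U+22C7 → 3-byte form E2 8B 87 at offsets 0–2.
U+3ED1 → 3-byte form E3 BB 91 at offsets 3–5.
U+72BA → 3-byte form E7 8A BA at offsets 6–8.
U+B9CB2 → 4-byte form F2 B9 B2 B2 at offsets 9–12.
Offset 11 falls in char 4's range; it's byte 3 of F2 B9 B2 B2 = 0xB2.

0xB2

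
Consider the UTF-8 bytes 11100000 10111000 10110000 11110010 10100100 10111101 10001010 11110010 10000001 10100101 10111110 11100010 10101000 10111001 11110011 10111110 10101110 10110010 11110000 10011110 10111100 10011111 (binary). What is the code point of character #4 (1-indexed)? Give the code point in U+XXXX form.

U+2A39

Offset 0: leading byte 0xE0 = 11100000 → 3-byte char #1 = E0 B8 B0.
Offset 3: leading byte 0xF2 = 11110010 → 4-byte char #2 = F2 A4 BD 8A.
Offset 7: leading byte 0xF2 = 11110010 → 4-byte char #3 = F2 81 A5 BE.
Offset 11: leading byte 0xE2 = 11100010 → 3-byte char #4 = E2 A8 B9.
Leading byte 0xE2 = 11100010 matches 1110xxxx → 3-byte sequence.
Byte 1: 0xE2 = 11100010, payload 0010 (4 bits).
Byte 2: 0xA8 = 10101000 (10xxxxxx ✓), payload 101000.
Byte 3: 0xB9 = 10111001 (10xxxxxx ✓), payload 111001.
Concatenate: 0010101000111001 = 0x2A39 (16 bits → U+2A39).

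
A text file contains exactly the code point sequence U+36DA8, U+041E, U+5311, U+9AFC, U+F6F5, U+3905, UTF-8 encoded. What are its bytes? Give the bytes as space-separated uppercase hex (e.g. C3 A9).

U+36DA8: 4-byte form → F0 B6 B6 A8.
U+041E: 2-byte form → D0 9E.
U+5311: 3-byte form → E5 8C 91.
U+9AFC: 3-byte form → E9 AB BC.
U+F6F5: 3-byte form → EF 9B B5.
U+3905: 3-byte form → E3 A4 85.
Concatenated (18 bytes): F0 B6 B6 A8 D0 9E E5 8C 91 E9 AB BC EF 9B B5 E3 A4 85.

F0 B6 B6 A8 D0 9E E5 8C 91 E9 AB BC EF 9B B5 E3 A4 85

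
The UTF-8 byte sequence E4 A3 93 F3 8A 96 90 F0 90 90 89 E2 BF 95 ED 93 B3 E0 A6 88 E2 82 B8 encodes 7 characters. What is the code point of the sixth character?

Offset 0: leading byte 0xE4 = 11100100 → 3-byte char #1 = E4 A3 93.
Offset 3: leading byte 0xF3 = 11110011 → 4-byte char #2 = F3 8A 96 90.
Offset 7: leading byte 0xF0 = 11110000 → 4-byte char #3 = F0 90 90 89.
Offset 11: leading byte 0xE2 = 11100010 → 3-byte char #4 = E2 BF 95.
Offset 14: leading byte 0xED = 11101101 → 3-byte char #5 = ED 93 B3.
Offset 17: leading byte 0xE0 = 11100000 → 3-byte char #6 = E0 A6 88.
Leading byte 0xE0 = 11100000 matches 1110xxxx → 3-byte sequence.
Byte 1: 0xE0 = 11100000, payload 0000 (4 bits).
Byte 2: 0xA6 = 10100110 (10xxxxxx ✓), payload 100110.
Byte 3: 0x88 = 10001000 (10xxxxxx ✓), payload 001000.
Concatenate: 0000100110001000 = 0x988 (16 bits → U+0988).

U+0988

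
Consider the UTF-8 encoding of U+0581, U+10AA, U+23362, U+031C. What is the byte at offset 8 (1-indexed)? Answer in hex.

1-indexed offset 8 is 0-indexed offset 7.
U+0581 → 2-byte form D6 81 at offsets 0–1.
U+10AA → 3-byte form E1 82 AA at offsets 2–4.
U+23362 → 4-byte form F0 A3 8D A2 at offsets 5–8.
Offset 7 falls in char 3's range; it's byte 3 of F0 A3 8D A2 = 0x8D.

0x8D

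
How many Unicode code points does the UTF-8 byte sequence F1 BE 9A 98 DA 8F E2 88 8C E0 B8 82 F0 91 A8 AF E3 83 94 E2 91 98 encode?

7

Byte at offset 0: 0xF1 = 11110001 → 4-byte char (#1). Advance 4.
Byte at offset 4: 0xDA = 11011010 → 2-byte char (#2). Advance 2.
Byte at offset 6: 0xE2 = 11100010 → 3-byte char (#3). Advance 3.
Byte at offset 9: 0xE0 = 11100000 → 3-byte char (#4). Advance 3.
Byte at offset 12: 0xF0 = 11110000 → 4-byte char (#5). Advance 4.
Byte at offset 16: 0xE3 = 11100011 → 3-byte char (#6). Advance 3.
Byte at offset 19: 0xE2 = 11100010 → 3-byte char (#7). Advance 3.
Reached end at offset 22 after 7 code points.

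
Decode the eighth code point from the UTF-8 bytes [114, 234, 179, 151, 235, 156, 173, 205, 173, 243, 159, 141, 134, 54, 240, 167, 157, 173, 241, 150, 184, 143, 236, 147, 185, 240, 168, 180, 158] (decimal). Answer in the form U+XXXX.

U+56E0F

Offset 0: leading byte 0x72 = 01110010 → 1-byte char #1 = 72.
Offset 1: leading byte 0xEA = 11101010 → 3-byte char #2 = EA B3 97.
Offset 4: leading byte 0xEB = 11101011 → 3-byte char #3 = EB 9C AD.
Offset 7: leading byte 0xCD = 11001101 → 2-byte char #4 = CD AD.
Offset 9: leading byte 0xF3 = 11110011 → 4-byte char #5 = F3 9F 8D 86.
Offset 13: leading byte 0x36 = 00110110 → 1-byte char #6 = 36.
Offset 14: leading byte 0xF0 = 11110000 → 4-byte char #7 = F0 A7 9D AD.
Offset 18: leading byte 0xF1 = 11110001 → 4-byte char #8 = F1 96 B8 8F.
Leading byte 0xF1 = 11110001 matches 11110xxx → 4-byte sequence.
Byte 1: 0xF1 = 11110001, payload 001 (3 bits).
Byte 2: 0x96 = 10010110 (10xxxxxx ✓), payload 010110.
Byte 3: 0xB8 = 10111000 (10xxxxxx ✓), payload 111000.
Byte 4: 0x8F = 10001111 (10xxxxxx ✓), payload 001111.
Concatenate: 001010110111000001111 = 0x56E0F (21 bits → U+56E0F).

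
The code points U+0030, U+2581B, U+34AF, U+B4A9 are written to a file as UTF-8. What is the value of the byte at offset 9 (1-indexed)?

0xEB

1-indexed offset 9 is 0-indexed offset 8.
U+0030 → 1-byte form 30 at offsets 0–0.
U+2581B → 4-byte form F0 A5 A0 9B at offsets 1–4.
U+34AF → 3-byte form E3 92 AF at offsets 5–7.
U+B4A9 → 3-byte form EB 92 A9 at offsets 8–10.
Offset 8 falls in char 4's range; it's byte 1 of EB 92 A9 = 0xEB.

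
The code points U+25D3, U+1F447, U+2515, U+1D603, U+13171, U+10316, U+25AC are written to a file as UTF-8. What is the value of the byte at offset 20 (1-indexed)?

1-indexed offset 20 is 0-indexed offset 19.
U+25D3 → 3-byte form E2 97 93 at offsets 0–2.
U+1F447 → 4-byte form F0 9F 91 87 at offsets 3–6.
U+2515 → 3-byte form E2 94 95 at offsets 7–9.
U+1D603 → 4-byte form F0 9D 98 83 at offsets 10–13.
U+13171 → 4-byte form F0 93 85 B1 at offsets 14–17.
U+10316 → 4-byte form F0 90 8C 96 at offsets 18–21.
Offset 19 falls in char 6's range; it's byte 2 of F0 90 8C 96 = 0x90.

0x90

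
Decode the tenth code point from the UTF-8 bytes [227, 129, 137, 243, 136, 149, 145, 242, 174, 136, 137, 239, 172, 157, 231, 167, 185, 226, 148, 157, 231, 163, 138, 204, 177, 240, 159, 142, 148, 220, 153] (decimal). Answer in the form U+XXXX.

U+0719

Offset 0: leading byte 0xE3 = 11100011 → 3-byte char #1 = E3 81 89.
Offset 3: leading byte 0xF3 = 11110011 → 4-byte char #2 = F3 88 95 91.
Offset 7: leading byte 0xF2 = 11110010 → 4-byte char #3 = F2 AE 88 89.
Offset 11: leading byte 0xEF = 11101111 → 3-byte char #4 = EF AC 9D.
Offset 14: leading byte 0xE7 = 11100111 → 3-byte char #5 = E7 A7 B9.
Offset 17: leading byte 0xE2 = 11100010 → 3-byte char #6 = E2 94 9D.
Offset 20: leading byte 0xE7 = 11100111 → 3-byte char #7 = E7 A3 8A.
Offset 23: leading byte 0xCC = 11001100 → 2-byte char #8 = CC B1.
Offset 25: leading byte 0xF0 = 11110000 → 4-byte char #9 = F0 9F 8E 94.
Offset 29: leading byte 0xDC = 11011100 → 2-byte char #10 = DC 99.
Leading byte 0xDC = 11011100 matches 110xxxxx → 2-byte sequence.
Byte 1: 0xDC = 11011100, payload 11100 (5 bits).
Byte 2: 0x99 = 10011001 (10xxxxxx ✓), payload 011001.
Concatenate: 11100011001 = 0x719 (11 bits → U+0719).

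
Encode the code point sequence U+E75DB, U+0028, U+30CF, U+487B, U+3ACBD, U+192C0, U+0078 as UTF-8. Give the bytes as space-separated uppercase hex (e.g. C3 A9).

F3 A7 97 9B 28 E3 83 8F E4 A1 BB F0 BA B2 BD F0 99 8B 80 78

U+E75DB: 4-byte form → F3 A7 97 9B.
U+0028: 1-byte form → 28.
U+30CF: 3-byte form → E3 83 8F.
U+487B: 3-byte form → E4 A1 BB.
U+3ACBD: 4-byte form → F0 BA B2 BD.
U+192C0: 4-byte form → F0 99 8B 80.
U+0078: 1-byte form → 78.
Concatenated (20 bytes): F3 A7 97 9B 28 E3 83 8F E4 A1 BB F0 BA B2 BD F0 99 8B 80 78.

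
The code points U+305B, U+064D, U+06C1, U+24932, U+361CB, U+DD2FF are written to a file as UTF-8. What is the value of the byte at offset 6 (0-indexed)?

0x81

U+305B → 3-byte form E3 81 9B at offsets 0–2.
U+064D → 2-byte form D9 8D at offsets 3–4.
U+06C1 → 2-byte form DB 81 at offsets 5–6.
Offset 6 falls in char 3's range; it's byte 2 of DB 81 = 0x81.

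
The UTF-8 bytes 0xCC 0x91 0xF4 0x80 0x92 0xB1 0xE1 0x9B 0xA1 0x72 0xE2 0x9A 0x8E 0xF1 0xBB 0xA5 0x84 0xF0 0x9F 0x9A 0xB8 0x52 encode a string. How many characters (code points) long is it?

8

Byte at offset 0: 0xCC = 11001100 → 2-byte char (#1). Advance 2.
Byte at offset 2: 0xF4 = 11110100 → 4-byte char (#2). Advance 4.
Byte at offset 6: 0xE1 = 11100001 → 3-byte char (#3). Advance 3.
Byte at offset 9: 0x72 = 01110010 → 1-byte char (#4). Advance 1.
Byte at offset 10: 0xE2 = 11100010 → 3-byte char (#5). Advance 3.
Byte at offset 13: 0xF1 = 11110001 → 4-byte char (#6). Advance 4.
Byte at offset 17: 0xF0 = 11110000 → 4-byte char (#7). Advance 4.
Byte at offset 21: 0x52 = 01010010 → 1-byte char (#8). Advance 1.
Reached end at offset 22 after 8 code points.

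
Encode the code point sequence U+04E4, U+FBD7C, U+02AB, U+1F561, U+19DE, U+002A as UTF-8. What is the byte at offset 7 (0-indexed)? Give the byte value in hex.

U+04E4 → 2-byte form D3 A4 at offsets 0–1.
U+FBD7C → 4-byte form F3 BB B5 BC at offsets 2–5.
U+02AB → 2-byte form CA AB at offsets 6–7.
Offset 7 falls in char 3's range; it's byte 2 of CA AB = 0xAB.

0xAB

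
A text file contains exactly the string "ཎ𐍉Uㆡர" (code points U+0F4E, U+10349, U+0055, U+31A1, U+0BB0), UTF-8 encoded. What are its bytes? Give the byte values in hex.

U+0F4E: 3-byte form → E0 BD 8E.
U+10349: 4-byte form → F0 90 8D 89.
U+0055: 1-byte form → 55.
U+31A1: 3-byte form → E3 86 A1.
U+0BB0: 3-byte form → E0 AE B0.
Concatenated (14 bytes): E0 BD 8E F0 90 8D 89 55 E3 86 A1 E0 AE B0.

E0 BD 8E F0 90 8D 89 55 E3 86 A1 E0 AE B0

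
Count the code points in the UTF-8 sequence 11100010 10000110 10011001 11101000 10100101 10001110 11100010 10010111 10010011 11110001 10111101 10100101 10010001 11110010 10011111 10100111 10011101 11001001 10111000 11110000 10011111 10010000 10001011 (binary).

Byte at offset 0: 0xE2 = 11100010 → 3-byte char (#1). Advance 3.
Byte at offset 3: 0xE8 = 11101000 → 3-byte char (#2). Advance 3.
Byte at offset 6: 0xE2 = 11100010 → 3-byte char (#3). Advance 3.
Byte at offset 9: 0xF1 = 11110001 → 4-byte char (#4). Advance 4.
Byte at offset 13: 0xF2 = 11110010 → 4-byte char (#5). Advance 4.
Byte at offset 17: 0xC9 = 11001001 → 2-byte char (#6). Advance 2.
Byte at offset 19: 0xF0 = 11110000 → 4-byte char (#7). Advance 4.
Reached end at offset 23 after 7 code points.

7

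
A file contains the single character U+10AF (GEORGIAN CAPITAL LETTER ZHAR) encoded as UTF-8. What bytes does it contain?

U+10AF = 0x10AF = 4271 decimal. In range U+0800–U+FFFF → 3-byte form: 1110xxxx 10xxxxxx 10xxxxxx.
Binary (16 bits): 0001000010101111.
Split 4+6+6: 0001 | 000010 | 101111.
Byte 1: 11100001 = 0xE1.
Byte 2: 10000010 = 0x82.
Byte 3: 10101111 = 0xAF.

E1 82 AF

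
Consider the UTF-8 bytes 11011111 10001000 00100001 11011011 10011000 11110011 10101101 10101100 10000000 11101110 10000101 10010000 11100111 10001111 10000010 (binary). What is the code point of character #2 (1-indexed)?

U+0021

Offset 0: leading byte 0xDF = 11011111 → 2-byte char #1 = DF 88.
Offset 2: leading byte 0x21 = 00100001 → 1-byte char #2 = 21.
Leading byte 0x21 = 00100001 matches 0xxxxxxx → 1-byte sequence.
Byte 1: 0x21 = 00100001, payload 0100001 (7 bits).
Concatenate: 0100001 = 0x21 (7 bits → U+0021).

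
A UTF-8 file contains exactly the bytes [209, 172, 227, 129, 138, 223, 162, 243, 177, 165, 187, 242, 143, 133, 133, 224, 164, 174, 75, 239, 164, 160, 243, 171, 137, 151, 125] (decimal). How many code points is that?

10

Byte at offset 0: 0xD1 = 11010001 → 2-byte char (#1). Advance 2.
Byte at offset 2: 0xE3 = 11100011 → 3-byte char (#2). Advance 3.
Byte at offset 5: 0xDF = 11011111 → 2-byte char (#3). Advance 2.
Byte at offset 7: 0xF3 = 11110011 → 4-byte char (#4). Advance 4.
Byte at offset 11: 0xF2 = 11110010 → 4-byte char (#5). Advance 4.
Byte at offset 15: 0xE0 = 11100000 → 3-byte char (#6). Advance 3.
Byte at offset 18: 0x4B = 01001011 → 1-byte char (#7). Advance 1.
Byte at offset 19: 0xEF = 11101111 → 3-byte char (#8). Advance 3.
Byte at offset 22: 0xF3 = 11110011 → 4-byte char (#9). Advance 4.
Byte at offset 26: 0x7D = 01111101 → 1-byte char (#10). Advance 1.
Reached end at offset 27 after 10 code points.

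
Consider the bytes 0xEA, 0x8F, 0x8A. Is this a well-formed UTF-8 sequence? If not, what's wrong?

valid

Leading byte 0xEA = 11101010 → 3-byte form.
Continuation bytes 0x8F=10001111, 0x8A=10001010 all match 10xxxxxx.
Decoded value 0xA3CA is ≥ 0x800 (shortest form) and not a surrogate.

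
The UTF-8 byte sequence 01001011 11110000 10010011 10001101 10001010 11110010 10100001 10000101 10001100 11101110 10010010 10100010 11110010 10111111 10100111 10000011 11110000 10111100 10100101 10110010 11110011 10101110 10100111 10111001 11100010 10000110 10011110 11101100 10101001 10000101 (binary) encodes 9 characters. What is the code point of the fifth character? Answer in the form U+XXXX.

Offset 0: leading byte 0x4B = 01001011 → 1-byte char #1 = 4B.
Offset 1: leading byte 0xF0 = 11110000 → 4-byte char #2 = F0 93 8D 8A.
Offset 5: leading byte 0xF2 = 11110010 → 4-byte char #3 = F2 A1 85 8C.
Offset 9: leading byte 0xEE = 11101110 → 3-byte char #4 = EE 92 A2.
Offset 12: leading byte 0xF2 = 11110010 → 4-byte char #5 = F2 BF A7 83.
Leading byte 0xF2 = 11110010 matches 11110xxx → 4-byte sequence.
Byte 1: 0xF2 = 11110010, payload 010 (3 bits).
Byte 2: 0xBF = 10111111 (10xxxxxx ✓), payload 111111.
Byte 3: 0xA7 = 10100111 (10xxxxxx ✓), payload 100111.
Byte 4: 0x83 = 10000011 (10xxxxxx ✓), payload 000011.
Concatenate: 010111111100111000011 = 0xBF9C3 (21 bits → U+BF9C3).

U+BF9C3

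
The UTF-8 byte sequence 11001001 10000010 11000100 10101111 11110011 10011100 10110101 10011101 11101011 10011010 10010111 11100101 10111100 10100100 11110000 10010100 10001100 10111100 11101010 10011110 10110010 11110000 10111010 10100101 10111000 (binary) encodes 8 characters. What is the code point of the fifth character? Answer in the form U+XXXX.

Offset 0: leading byte 0xC9 = 11001001 → 2-byte char #1 = C9 82.
Offset 2: leading byte 0xC4 = 11000100 → 2-byte char #2 = C4 AF.
Offset 4: leading byte 0xF3 = 11110011 → 4-byte char #3 = F3 9C B5 9D.
Offset 8: leading byte 0xEB = 11101011 → 3-byte char #4 = EB 9A 97.
Offset 11: leading byte 0xE5 = 11100101 → 3-byte char #5 = E5 BC A4.
Leading byte 0xE5 = 11100101 matches 1110xxxx → 3-byte sequence.
Byte 1: 0xE5 = 11100101, payload 0101 (4 bits).
Byte 2: 0xBC = 10111100 (10xxxxxx ✓), payload 111100.
Byte 3: 0xA4 = 10100100 (10xxxxxx ✓), payload 100100.
Concatenate: 0101111100100100 = 0x5F24 (16 bits → U+5F24).

U+5F24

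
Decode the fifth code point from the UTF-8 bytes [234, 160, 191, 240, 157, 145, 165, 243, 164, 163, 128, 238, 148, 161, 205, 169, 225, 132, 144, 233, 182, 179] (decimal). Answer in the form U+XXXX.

Offset 0: leading byte 0xEA = 11101010 → 3-byte char #1 = EA A0 BF.
Offset 3: leading byte 0xF0 = 11110000 → 4-byte char #2 = F0 9D 91 A5.
Offset 7: leading byte 0xF3 = 11110011 → 4-byte char #3 = F3 A4 A3 80.
Offset 11: leading byte 0xEE = 11101110 → 3-byte char #4 = EE 94 A1.
Offset 14: leading byte 0xCD = 11001101 → 2-byte char #5 = CD A9.
Leading byte 0xCD = 11001101 matches 110xxxxx → 2-byte sequence.
Byte 1: 0xCD = 11001101, payload 01101 (5 bits).
Byte 2: 0xA9 = 10101001 (10xxxxxx ✓), payload 101001.
Concatenate: 01101101001 = 0x369 (11 bits → U+0369).

U+0369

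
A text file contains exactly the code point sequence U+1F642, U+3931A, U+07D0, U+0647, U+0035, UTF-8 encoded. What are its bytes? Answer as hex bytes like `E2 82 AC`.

F0 9F 99 82 F0 B9 8C 9A DF 90 D9 87 35

U+1F642: 4-byte form → F0 9F 99 82.
U+3931A: 4-byte form → F0 B9 8C 9A.
U+07D0: 2-byte form → DF 90.
U+0647: 2-byte form → D9 87.
U+0035: 1-byte form → 35.
Concatenated (13 bytes): F0 9F 99 82 F0 B9 8C 9A DF 90 D9 87 35.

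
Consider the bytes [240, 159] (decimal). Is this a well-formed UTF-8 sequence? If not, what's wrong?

Leading byte 0xF0 = 11110000 → 4-byte form, but only 2 bytes are present.

invalid (sequence truncated)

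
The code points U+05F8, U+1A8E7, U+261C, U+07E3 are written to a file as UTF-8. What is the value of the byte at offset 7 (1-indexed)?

0xE2

1-indexed offset 7 is 0-indexed offset 6.
U+05F8 → 2-byte form D7 B8 at offsets 0–1.
U+1A8E7 → 4-byte form F0 9A A3 A7 at offsets 2–5.
U+261C → 3-byte form E2 98 9C at offsets 6–8.
Offset 6 falls in char 3's range; it's byte 1 of E2 98 9C = 0xE2.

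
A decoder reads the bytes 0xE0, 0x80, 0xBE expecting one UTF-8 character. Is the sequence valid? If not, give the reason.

Leading byte 0xE0 = 11100000 → 3-byte form.
Continuation bytes all match 10xxxxxx. Payload decodes to 0x3E.
But 0x3E < 0x800, the minimum for a 3-byte sequence — this is an overlong encoding.

invalid (overlong encoding)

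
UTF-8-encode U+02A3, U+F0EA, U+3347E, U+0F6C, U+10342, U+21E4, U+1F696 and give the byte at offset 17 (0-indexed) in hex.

0x87

U+02A3 → 2-byte form CA A3 at offsets 0–1.
U+F0EA → 3-byte form EF 83 AA at offsets 2–4.
U+3347E → 4-byte form F0 B3 91 BE at offsets 5–8.
U+0F6C → 3-byte form E0 BD AC at offsets 9–11.
U+10342 → 4-byte form F0 90 8D 82 at offsets 12–15.
U+21E4 → 3-byte form E2 87 A4 at offsets 16–18.
Offset 17 falls in char 6's range; it's byte 2 of E2 87 A4 = 0x87.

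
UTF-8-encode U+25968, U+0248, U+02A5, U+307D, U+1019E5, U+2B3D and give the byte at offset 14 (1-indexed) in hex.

0xA7

1-indexed offset 14 is 0-indexed offset 13.
U+25968 → 4-byte form F0 A5 A5 A8 at offsets 0–3.
U+0248 → 2-byte form C9 88 at offsets 4–5.
U+02A5 → 2-byte form CA A5 at offsets 6–7.
U+307D → 3-byte form E3 81 BD at offsets 8–10.
U+1019E5 → 4-byte form F4 81 A7 A5 at offsets 11–14.
Offset 13 falls in char 5's range; it's byte 3 of F4 81 A7 A5 = 0xA7.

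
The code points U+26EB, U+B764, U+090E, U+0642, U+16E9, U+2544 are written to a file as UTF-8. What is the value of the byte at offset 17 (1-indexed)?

0x84

1-indexed offset 17 is 0-indexed offset 16.
U+26EB → 3-byte form E2 9B AB at offsets 0–2.
U+B764 → 3-byte form EB 9D A4 at offsets 3–5.
U+090E → 3-byte form E0 A4 8E at offsets 6–8.
U+0642 → 2-byte form D9 82 at offsets 9–10.
U+16E9 → 3-byte form E1 9B A9 at offsets 11–13.
U+2544 → 3-byte form E2 95 84 at offsets 14–16.
Offset 16 falls in char 6's range; it's byte 3 of E2 95 84 = 0x84.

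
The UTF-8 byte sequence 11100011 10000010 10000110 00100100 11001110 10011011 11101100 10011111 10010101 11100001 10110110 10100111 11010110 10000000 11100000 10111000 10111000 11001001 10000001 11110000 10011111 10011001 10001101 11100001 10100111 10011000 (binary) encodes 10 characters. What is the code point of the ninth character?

Offset 0: leading byte 0xE3 = 11100011 → 3-byte char #1 = E3 82 86.
Offset 3: leading byte 0x24 = 00100100 → 1-byte char #2 = 24.
Offset 4: leading byte 0xCE = 11001110 → 2-byte char #3 = CE 9B.
Offset 6: leading byte 0xEC = 11101100 → 3-byte char #4 = EC 9F 95.
Offset 9: leading byte 0xE1 = 11100001 → 3-byte char #5 = E1 B6 A7.
Offset 12: leading byte 0xD6 = 11010110 → 2-byte char #6 = D6 80.
Offset 14: leading byte 0xE0 = 11100000 → 3-byte char #7 = E0 B8 B8.
Offset 17: leading byte 0xC9 = 11001001 → 2-byte char #8 = C9 81.
Offset 19: leading byte 0xF0 = 11110000 → 4-byte char #9 = F0 9F 99 8D.
Leading byte 0xF0 = 11110000 matches 11110xxx → 4-byte sequence.
Byte 1: 0xF0 = 11110000, payload 000 (3 bits).
Byte 2: 0x9F = 10011111 (10xxxxxx ✓), payload 011111.
Byte 3: 0x99 = 10011001 (10xxxxxx ✓), payload 011001.
Byte 4: 0x8D = 10001101 (10xxxxxx ✓), payload 001101.
Concatenate: 000011111011001001101 = 0x1F64D (21 bits → U+1F64D).

U+1F64D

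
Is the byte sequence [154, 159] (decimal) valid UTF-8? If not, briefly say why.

Byte 0x9A = 10011010 has the form 10xxxxxx — a continuation byte — but there is no preceding leading byte.

invalid (continuation byte with no leading byte)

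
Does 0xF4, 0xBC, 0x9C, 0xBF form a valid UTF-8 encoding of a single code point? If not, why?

invalid (encodes a value above U+10FFFF)

Leading byte 0xF4 = 11110100 → 4-byte form.
Payload = 0x13C73F, which exceeds U+10FFFF, the maximum Unicode code point. (Leading bytes F5–FF, or F4 followed by ≥ 0x90, are invalid.)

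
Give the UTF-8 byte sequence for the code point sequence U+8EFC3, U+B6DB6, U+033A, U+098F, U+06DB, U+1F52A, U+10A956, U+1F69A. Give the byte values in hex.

U+8EFC3: 4-byte form → F2 8E BF 83.
U+B6DB6: 4-byte form → F2 B6 B6 B6.
U+033A: 2-byte form → CC BA.
U+098F: 3-byte form → E0 A6 8F.
U+06DB: 2-byte form → DB 9B.
U+1F52A: 4-byte form → F0 9F 94 AA.
U+10A956: 4-byte form → F4 8A A5 96.
U+1F69A: 4-byte form → F0 9F 9A 9A.
Concatenated (27 bytes): F2 8E BF 83 F2 B6 B6 B6 CC BA E0 A6 8F DB 9B F0 9F 94 AA F4 8A A5 96 F0 9F 9A 9A.

F2 8E BF 83 F2 B6 B6 B6 CC BA E0 A6 8F DB 9B F0 9F 94 AA F4 8A A5 96 F0 9F 9A 9A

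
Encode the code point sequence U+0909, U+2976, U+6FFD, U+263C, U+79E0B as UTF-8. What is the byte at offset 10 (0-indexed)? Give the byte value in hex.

0x98

U+0909 → 3-byte form E0 A4 89 at offsets 0–2.
U+2976 → 3-byte form E2 A5 B6 at offsets 3–5.
U+6FFD → 3-byte form E6 BF BD at offsets 6–8.
U+263C → 3-byte form E2 98 BC at offsets 9–11.
Offset 10 falls in char 4's range; it's byte 2 of E2 98 BC = 0x98.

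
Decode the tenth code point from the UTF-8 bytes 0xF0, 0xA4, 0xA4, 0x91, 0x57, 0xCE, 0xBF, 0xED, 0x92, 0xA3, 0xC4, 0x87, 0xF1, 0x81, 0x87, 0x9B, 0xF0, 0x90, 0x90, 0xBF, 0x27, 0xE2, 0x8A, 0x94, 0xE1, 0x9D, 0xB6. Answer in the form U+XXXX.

Offset 0: leading byte 0xF0 = 11110000 → 4-byte char #1 = F0 A4 A4 91.
Offset 4: leading byte 0x57 = 01010111 → 1-byte char #2 = 57.
Offset 5: leading byte 0xCE = 11001110 → 2-byte char #3 = CE BF.
Offset 7: leading byte 0xED = 11101101 → 3-byte char #4 = ED 92 A3.
Offset 10: leading byte 0xC4 = 11000100 → 2-byte char #5 = C4 87.
Offset 12: leading byte 0xF1 = 11110001 → 4-byte char #6 = F1 81 87 9B.
Offset 16: leading byte 0xF0 = 11110000 → 4-byte char #7 = F0 90 90 BF.
Offset 20: leading byte 0x27 = 00100111 → 1-byte char #8 = 27.
Offset 21: leading byte 0xE2 = 11100010 → 3-byte char #9 = E2 8A 94.
Offset 24: leading byte 0xE1 = 11100001 → 3-byte char #10 = E1 9D B6.
Leading byte 0xE1 = 11100001 matches 1110xxxx → 3-byte sequence.
Byte 1: 0xE1 = 11100001, payload 0001 (4 bits).
Byte 2: 0x9D = 10011101 (10xxxxxx ✓), payload 011101.
Byte 3: 0xB6 = 10110110 (10xxxxxx ✓), payload 110110.
Concatenate: 0001011101110110 = 0x1776 (16 bits → U+1776).

U+1776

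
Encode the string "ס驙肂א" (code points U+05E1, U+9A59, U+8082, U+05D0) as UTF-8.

U+05E1: 2-byte form → D7 A1.
U+9A59: 3-byte form → E9 A9 99.
U+8082: 3-byte form → E8 82 82.
U+05D0: 2-byte form → D7 90.
Concatenated (10 bytes): D7 A1 E9 A9 99 E8 82 82 D7 90.

D7 A1 E9 A9 99 E8 82 82 D7 90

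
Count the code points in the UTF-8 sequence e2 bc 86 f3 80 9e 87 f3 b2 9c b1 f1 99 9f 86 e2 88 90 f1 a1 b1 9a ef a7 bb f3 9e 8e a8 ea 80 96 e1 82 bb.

Byte at offset 0: 0xE2 = 11100010 → 3-byte char (#1). Advance 3.
Byte at offset 3: 0xF3 = 11110011 → 4-byte char (#2). Advance 4.
Byte at offset 7: 0xF3 = 11110011 → 4-byte char (#3). Advance 4.
Byte at offset 11: 0xF1 = 11110001 → 4-byte char (#4). Advance 4.
Byte at offset 15: 0xE2 = 11100010 → 3-byte char (#5). Advance 3.
Byte at offset 18: 0xF1 = 11110001 → 4-byte char (#6). Advance 4.
Byte at offset 22: 0xEF = 11101111 → 3-byte char (#7). Advance 3.
Byte at offset 25: 0xF3 = 11110011 → 4-byte char (#8). Advance 4.
Byte at offset 29: 0xEA = 11101010 → 3-byte char (#9). Advance 3.
Byte at offset 32: 0xE1 = 11100001 → 3-byte char (#10). Advance 3.
Reached end at offset 35 after 10 code points.

10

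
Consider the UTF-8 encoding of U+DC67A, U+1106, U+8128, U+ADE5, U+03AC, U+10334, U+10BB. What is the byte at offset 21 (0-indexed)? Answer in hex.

U+DC67A → 4-byte form F3 9C 99 BA at offsets 0–3.
U+1106 → 3-byte form E1 84 86 at offsets 4–6.
U+8128 → 3-byte form E8 84 A8 at offsets 7–9.
U+ADE5 → 3-byte form EA B7 A5 at offsets 10–12.
U+03AC → 2-byte form CE AC at offsets 13–14.
U+10334 → 4-byte form F0 90 8C B4 at offsets 15–18.
U+10BB → 3-byte form E1 82 BB at offsets 19–21.
Offset 21 falls in char 7's range; it's byte 3 of E1 82 BB = 0xBB.

0xBB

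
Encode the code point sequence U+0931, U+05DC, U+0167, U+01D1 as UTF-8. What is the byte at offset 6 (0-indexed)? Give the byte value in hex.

U+0931 → 3-byte form E0 A4 B1 at offsets 0–2.
U+05DC → 2-byte form D7 9C at offsets 3–4.
U+0167 → 2-byte form C5 A7 at offsets 5–6.
Offset 6 falls in char 3's range; it's byte 2 of C5 A7 = 0xA7.

0xA7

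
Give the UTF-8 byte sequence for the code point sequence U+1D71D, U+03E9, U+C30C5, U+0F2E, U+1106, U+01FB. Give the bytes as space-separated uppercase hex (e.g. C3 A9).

U+1D71D: 4-byte form → F0 9D 9C 9D.
U+03E9: 2-byte form → CF A9.
U+C30C5: 4-byte form → F3 83 83 85.
U+0F2E: 3-byte form → E0 BC AE.
U+1106: 3-byte form → E1 84 86.
U+01FB: 2-byte form → C7 BB.
Concatenated (18 bytes): F0 9D 9C 9D CF A9 F3 83 83 85 E0 BC AE E1 84 86 C7 BB.

F0 9D 9C 9D CF A9 F3 83 83 85 E0 BC AE E1 84 86 C7 BB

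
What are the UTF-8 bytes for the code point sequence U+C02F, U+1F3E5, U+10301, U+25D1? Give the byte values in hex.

U+C02F: 3-byte form → EC 80 AF.
U+1F3E5: 4-byte form → F0 9F 8F A5.
U+10301: 4-byte form → F0 90 8C 81.
U+25D1: 3-byte form → E2 97 91.
Concatenated (14 bytes): EC 80 AF F0 9F 8F A5 F0 90 8C 81 E2 97 91.

EC 80 AF F0 9F 8F A5 F0 90 8C 81 E2 97 91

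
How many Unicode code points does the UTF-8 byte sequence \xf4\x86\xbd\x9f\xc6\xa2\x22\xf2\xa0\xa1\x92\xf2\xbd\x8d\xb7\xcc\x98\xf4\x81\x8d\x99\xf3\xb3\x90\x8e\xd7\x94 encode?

9

Byte at offset 0: 0xF4 = 11110100 → 4-byte char (#1). Advance 4.
Byte at offset 4: 0xC6 = 11000110 → 2-byte char (#2). Advance 2.
Byte at offset 6: 0x22 = 00100010 → 1-byte char (#3). Advance 1.
Byte at offset 7: 0xF2 = 11110010 → 4-byte char (#4). Advance 4.
Byte at offset 11: 0xF2 = 11110010 → 4-byte char (#5). Advance 4.
Byte at offset 15: 0xCC = 11001100 → 2-byte char (#6). Advance 2.
Byte at offset 17: 0xF4 = 11110100 → 4-byte char (#7). Advance 4.
Byte at offset 21: 0xF3 = 11110011 → 4-byte char (#8). Advance 4.
Byte at offset 25: 0xD7 = 11010111 → 2-byte char (#9). Advance 2.
Reached end at offset 27 after 9 code points.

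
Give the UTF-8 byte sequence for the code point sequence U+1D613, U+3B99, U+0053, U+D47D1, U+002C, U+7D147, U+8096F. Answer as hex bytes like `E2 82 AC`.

U+1D613: 4-byte form → F0 9D 98 93.
U+3B99: 3-byte form → E3 AE 99.
U+0053: 1-byte form → 53.
U+D47D1: 4-byte form → F3 94 9F 91.
U+002C: 1-byte form → 2C.
U+7D147: 4-byte form → F1 BD 85 87.
U+8096F: 4-byte form → F2 80 A5 AF.
Concatenated (21 bytes): F0 9D 98 93 E3 AE 99 53 F3 94 9F 91 2C F1 BD 85 87 F2 80 A5 AF.

F0 9D 98 93 E3 AE 99 53 F3 94 9F 91 2C F1 BD 85 87 F2 80 A5 AF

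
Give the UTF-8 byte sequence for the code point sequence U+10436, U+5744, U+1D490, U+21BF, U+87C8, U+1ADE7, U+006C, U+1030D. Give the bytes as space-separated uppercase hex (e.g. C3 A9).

F0 90 90 B6 E5 9D 84 F0 9D 92 90 E2 86 BF E8 9F 88 F0 9A B7 A7 6C F0 90 8C 8D

U+10436: 4-byte form → F0 90 90 B6.
U+5744: 3-byte form → E5 9D 84.
U+1D490: 4-byte form → F0 9D 92 90.
U+21BF: 3-byte form → E2 86 BF.
U+87C8: 3-byte form → E8 9F 88.
U+1ADE7: 4-byte form → F0 9A B7 A7.
U+006C: 1-byte form → 6C.
U+1030D: 4-byte form → F0 90 8C 8D.
Concatenated (26 bytes): F0 90 90 B6 E5 9D 84 F0 9D 92 90 E2 86 BF E8 9F 88 F0 9A B7 A7 6C F0 90 8C 8D.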